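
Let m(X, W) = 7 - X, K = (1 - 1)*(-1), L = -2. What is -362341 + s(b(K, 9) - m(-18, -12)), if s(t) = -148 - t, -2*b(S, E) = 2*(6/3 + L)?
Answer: -362464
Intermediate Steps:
K = 0 (K = 0*(-1) = 0)
b(S, E) = 0 (b(S, E) = -(6/3 - 2) = -(6*(⅓) - 2) = -(2 - 2) = -0 = -½*0 = 0)
-362341 + s(b(K, 9) - m(-18, -12)) = -362341 + (-148 - (0 - (7 - 1*(-18)))) = -362341 + (-148 - (0 - (7 + 18))) = -362341 + (-148 - (0 - 1*25)) = -362341 + (-148 - (0 - 25)) = -362341 + (-148 - 1*(-25)) = -362341 + (-148 + 25) = -362341 - 123 = -362464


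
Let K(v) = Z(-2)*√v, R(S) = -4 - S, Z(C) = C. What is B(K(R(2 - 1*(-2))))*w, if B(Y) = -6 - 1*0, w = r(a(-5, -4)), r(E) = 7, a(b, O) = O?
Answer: -42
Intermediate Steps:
w = 7
K(v) = -2*√v
B(Y) = -6 (B(Y) = -6 + 0 = -6)
B(K(R(2 - 1*(-2))))*w = -6*7 = -42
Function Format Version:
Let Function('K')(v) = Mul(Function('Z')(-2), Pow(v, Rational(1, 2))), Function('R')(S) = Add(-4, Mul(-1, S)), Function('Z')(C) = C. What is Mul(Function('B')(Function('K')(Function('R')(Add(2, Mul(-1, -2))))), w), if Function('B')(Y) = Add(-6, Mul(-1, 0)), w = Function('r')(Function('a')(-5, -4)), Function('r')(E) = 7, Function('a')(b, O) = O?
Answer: -42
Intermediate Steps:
w = 7
Function('K')(v) = Mul(-2, Pow(v, Rational(1, 2)))
Function('B')(Y) = -6 (Function('B')(Y) = Add(-6, 0) = -6)
Mul(Function('B')(Function('K')(Function('R')(Add(2, Mul(-1, -2))))), w) = Mul(-6, 7) = -42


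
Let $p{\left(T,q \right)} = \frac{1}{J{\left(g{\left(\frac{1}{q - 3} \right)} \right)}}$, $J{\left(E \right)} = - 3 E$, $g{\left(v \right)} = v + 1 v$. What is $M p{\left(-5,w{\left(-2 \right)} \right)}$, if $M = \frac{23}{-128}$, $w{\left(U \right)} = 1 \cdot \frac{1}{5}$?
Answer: $- \frac{161}{1920} \approx -0.083854$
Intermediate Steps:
$g{\left(v \right)} = 2 v$ ($g{\left(v \right)} = v + v = 2 v$)
$w{\left(U \right)} = \frac{1}{5}$ ($w{\left(U \right)} = 1 \cdot \frac{1}{5} = \frac{1}{5}$)
$p{\left(T,q \right)} = \frac{1}{2} - \frac{q}{6}$ ($p{\left(T,q \right)} = \frac{1}{\left(-3\right) \frac{2}{q - 3}} = \frac{1}{\left(-3\right) \frac{2}{-3 + q}} = \frac{1}{\left(-6\right) \frac{1}{-3 + q}} = \frac{1}{2} - \frac{q}{6}$)
$M = - \frac{23}{128}$ ($M = 23 \left(- \frac{1}{128}\right) = - \frac{23}{128} \approx -0.17969$)
$M p{\left(-5,w{\left(-2 \right)} \right)} = - \frac{23 \left(\frac{1}{2} - \frac{1}{30}\right)}{128} = \left(- \frac{23}{128}\right) \frac{7}{15} = - \frac{161}{1920}$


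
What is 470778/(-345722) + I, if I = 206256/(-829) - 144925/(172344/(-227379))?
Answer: 1572010257131357869/8232400025512 ≈ 1.9095e+5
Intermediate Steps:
I = 9094136140537/47624392 (I = 206256*(-1/829) - 144925/(172344*(-1/227379)) = -206256/829 - 144925/(-57448/75793) = -206256/829 - 144925*(-75793/57448) = -206256/829 + 10984300525/57448 = 9094136140537/47624392 ≈ 1.9096e+5)
470778/(-345722) + I = 470778/(-345722) + 9094136140537/47624392 = 470778*(-1/345722) + 9094136140537/47624392 = -235389/172861 + 9094136140537/47624392 = 1572010257131357869/8232400025512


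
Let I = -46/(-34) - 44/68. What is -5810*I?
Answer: -69720/17 ≈ -4101.2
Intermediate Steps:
I = 12/17 (I = -46*(-1/34) - 44*1/68 = 23/17 - 11/17 = 12/17 ≈ 0.70588)
-5810*I = -5810*12/17 = -69720/17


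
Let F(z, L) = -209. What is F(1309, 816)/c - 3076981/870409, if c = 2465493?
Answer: -7586457032114/2145987296637 ≈ -3.5352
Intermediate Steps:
F(1309, 816)/c - 3076981/870409 = -209/2465493 - 3076981/870409 = -7586457032114/2145987296637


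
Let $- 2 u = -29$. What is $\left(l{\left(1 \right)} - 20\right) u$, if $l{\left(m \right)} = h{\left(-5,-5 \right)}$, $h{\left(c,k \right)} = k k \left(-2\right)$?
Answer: $-1015$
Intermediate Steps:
$u = \frac{29}{2}$ ($u = \left(- \frac{1}{2}\right) \left(-29\right) = \frac{29}{2} \approx 14.5$)
$h{\left(c,k \right)} = - 2 k^{2}$ ($h{\left(c,k \right)} = k^{2} \left(-2\right) = - 2 k^{2}$)
$l{\left(m \right)} = -50$ ($l{\left(m \right)} = - 2 \left(-5\right)^{2} = \left(-2\right) 25 = -50$)
$\left(l{\left(1 \right)} - 20\right) u = \left(-50 - 20\right) \frac{29}{2} = \left(-70\right) \frac{29}{2} = -1015$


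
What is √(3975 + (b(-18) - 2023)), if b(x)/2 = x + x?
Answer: 2*√470 ≈ 43.359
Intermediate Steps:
b(x) = 4*x (b(x) = 2*(x + x) = 2*(2*x) = 4*x)
√(3975 + (b(-18) - 2023)) = √(3975 + (4*(-18) - 2023)) = √(3975 + (-72 - 2023)) = √(3975 - 2095) = √1880 = 2*√470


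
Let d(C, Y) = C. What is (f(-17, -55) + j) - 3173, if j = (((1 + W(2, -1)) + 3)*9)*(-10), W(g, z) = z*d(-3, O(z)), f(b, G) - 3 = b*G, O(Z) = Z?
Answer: -2865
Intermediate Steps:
f(b, G) = 3 + G*b (f(b, G) = 3 + b*G = 3 + G*b)
W(g, z) = -3*z (W(g, z) = z*(-3) = -3*z)
j = -630 (j = (((1 - 3*(-1)) + 3)*9)*(-10) = (((1 + 3) + 3)*9)*(-10) = ((4 + 3)*9)*(-10) = (7*9)*(-10) = 63*(-10) = -630)
(f(-17, -55) + j) - 3173 = ((3 - 55*(-17)) - 630) - 3173 = ((3 + 935) - 630) - 3173 = (938 - 630) - 3173 = 308 - 3173 = -2865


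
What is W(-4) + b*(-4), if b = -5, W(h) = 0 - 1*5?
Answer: 15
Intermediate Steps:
W(h) = -5 (W(h) = 0 - 5 = -5)
W(-4) + b*(-4) = -5 - 5*(-4) = -5 + 20 = 15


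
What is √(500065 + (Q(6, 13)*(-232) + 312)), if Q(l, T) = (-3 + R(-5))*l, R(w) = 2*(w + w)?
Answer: √532393 ≈ 729.65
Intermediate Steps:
R(w) = 4*w (R(w) = 2*(2*w) = 4*w)
Q(l, T) = -23*l (Q(l, T) = (-3 + 4*(-5))*l = (-3 - 20)*l = -23*l)
√(500065 + (Q(6, 13)*(-232) + 312)) = √(500065 + (-23*6*(-232) + 312)) = √(500065 + (-138*(-232) + 312)) = √(500065 + (32016 + 312)) = √(500065 + 32328) = √532393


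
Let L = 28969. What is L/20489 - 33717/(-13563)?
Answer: 361244720/92630769 ≈ 3.8998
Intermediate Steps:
L/20489 - 33717/(-13563) = 28969/20489 - 33717/(-13563) = 28969*(1/20489) - 33717*(-1/13563) = 28969/20489 + 11239/4521 = 361244720/92630769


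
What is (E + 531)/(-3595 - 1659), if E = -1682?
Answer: 1151/5254 ≈ 0.21907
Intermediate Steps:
(E + 531)/(-3595 - 1659) = (-1682 + 531)/(-3595 - 1659) = -1151/(-5254) = -1151*(-1/5254) = 1151/5254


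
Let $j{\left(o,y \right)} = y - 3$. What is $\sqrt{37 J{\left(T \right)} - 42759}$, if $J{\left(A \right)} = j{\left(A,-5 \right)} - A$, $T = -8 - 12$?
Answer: $i \sqrt{42315} \approx 205.71 i$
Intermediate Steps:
$j{\left(o,y \right)} = -3 + y$
$T = -20$ ($T = -8 - 12 = -20$)
$J{\left(A \right)} = -8 - A$ ($J{\left(A \right)} = \left(-3 - 5\right) - A = -8 - A$)
$\sqrt{37 J{\left(T \right)} - 42759} = \sqrt{37 \left(-8 - -20\right) - 42759} = \sqrt{37 \left(-8 + 20\right) - 42759} = \sqrt{37 \cdot 12 - 42759} = \sqrt{444 - 42759} = \sqrt{-42315} = i \sqrt{42315}$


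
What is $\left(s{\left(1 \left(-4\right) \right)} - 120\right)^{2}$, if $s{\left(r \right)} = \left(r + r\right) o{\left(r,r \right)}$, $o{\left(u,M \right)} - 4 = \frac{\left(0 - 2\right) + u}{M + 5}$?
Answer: $10816$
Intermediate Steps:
$o{\left(u,M \right)} = 4 + \frac{-2 + u}{5 + M}$ ($o{\left(u,M \right)} = 4 + \frac{\left(0 - 2\right) + u}{M + 5} = 4 + \frac{-2 + u}{5 + M}$)
$s{\left(r \right)} = \frac{2 r \left(18 + 5 r\right)}{5 + r}$ ($s{\left(r \right)} = \left(r + r\right) \frac{18 + r + 4 r}{5 + r} = 2 r \frac{18 + 5 r}{5 + r} = \frac{2 r \left(18 + 5 r\right)}{5 + r}$)
$\left(s{\left(1 \left(-4\right) \right)} - 120\right)^{2} = \left(\frac{2 \cdot 1 \left(-4\right) \left(18 + 5 \cdot 1 \left(-4\right)\right)}{5 + 1 \left(-4\right)} - 120\right)^{2} = \left(2 \left(-4\right) \frac{1}{5 - 4} \left(18 + 5 \left(-4\right)\right) - 120\right)^{2} = \left(2 \left(-4\right) 1^{-1} \left(18 - 20\right) - 120\right)^{2} = \left(2 \left(-4\right) 1 \left(-2\right) - 120\right)^{2} = \left(16 - 120\right)^{2} = \left(-104\right)^{2} = 10816$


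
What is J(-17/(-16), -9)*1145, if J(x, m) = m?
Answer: -10305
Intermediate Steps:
J(-17/(-16), -9)*1145 = -9*1145 = -10305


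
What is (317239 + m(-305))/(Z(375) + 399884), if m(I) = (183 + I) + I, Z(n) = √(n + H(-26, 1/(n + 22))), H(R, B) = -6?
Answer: 126688049808/159907213087 - 950436*√41/159907213087 ≈ 0.79222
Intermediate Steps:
Z(n) = √(-6 + n) (Z(n) = √(n - 6) = √(-6 + n))
m(I) = 183 + 2*I
(317239 + m(-305))/(Z(375) + 399884) = (317239 + (183 + 2*(-305)))/(√(-6 + 375) + 399884) = (317239 + (183 - 610))/(√369 + 399884) = (317239 - 427)/(3*√41 + 399884) = 316812/(399884 + 3*√41)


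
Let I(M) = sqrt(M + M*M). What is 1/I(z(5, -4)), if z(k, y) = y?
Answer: sqrt(3)/6 ≈ 0.28868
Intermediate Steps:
I(M) = sqrt(M + M**2)
1/I(z(5, -4)) = 1/(sqrt(-4*(1 - 4))) = 1/(sqrt(-4*(-3))) = 1/(sqrt(12)) = 1/(2*sqrt(3)) = sqrt(3)/6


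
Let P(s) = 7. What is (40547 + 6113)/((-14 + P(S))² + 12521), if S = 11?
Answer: 4666/1257 ≈ 3.7120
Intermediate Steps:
(40547 + 6113)/((-14 + P(S))² + 12521) = (40547 + 6113)/((-14 + 7)² + 12521) = 46660/((-7)² + 12521) = 46660/(49 + 12521) = 46660/12570 = 46660*(1/12570) = 4666/1257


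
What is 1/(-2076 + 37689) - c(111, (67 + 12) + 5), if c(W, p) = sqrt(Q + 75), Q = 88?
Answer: 1/35613 - sqrt(163) ≈ -12.767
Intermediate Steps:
c(W, p) = sqrt(163) (c(W, p) = sqrt(88 + 75) = sqrt(163))
1/(-2076 + 37689) - c(111, (67 + 12) + 5) = 1/(-2076 + 37689) - sqrt(163) = 1/35613 - sqrt(163)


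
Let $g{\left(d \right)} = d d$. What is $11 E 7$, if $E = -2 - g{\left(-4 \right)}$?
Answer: $-1386$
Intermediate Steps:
$g{\left(d \right)} = d^{2}$
$E = -18$ ($E = -2 - \left(-4\right)^{2} = -2 - 16 = -18$)
$11 E 7 = 11 \left(-18\right) 7 = \left(-198\right) 7 = -1386$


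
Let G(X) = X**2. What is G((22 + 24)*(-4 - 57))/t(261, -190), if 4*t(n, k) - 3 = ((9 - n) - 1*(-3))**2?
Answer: 7873636/15501 ≈ 507.94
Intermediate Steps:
t(n, k) = 3/4 + (12 - n)**2/4 (t(n, k) = 3/4 + ((9 - n) - 1*(-3))**2/4 = 3/4 + ((9 - n) + 3)**2/4 = 3/4 + (12 - n)**2/4)
G((22 + 24)*(-4 - 57))/t(261, -190) = ((22 + 24)*(-4 - 57))**2/(3/4 + (-12 + 261)**2/4) = (46*(-61))**2/(3/4 + (1/4)*249**2) = (-2806)**2/(3/4 + (1/4)*62001) = 7873636/(3/4 + 62001/4) = 7873636/15501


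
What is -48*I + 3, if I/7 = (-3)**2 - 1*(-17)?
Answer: -8733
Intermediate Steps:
I = 182 (I = 7*((-3)**2 - 1*(-17)) = 7*(9 + 17) = 7*26 = 182)
-48*I + 3 = -48*182 + 3 = -8736 + 3 = -8733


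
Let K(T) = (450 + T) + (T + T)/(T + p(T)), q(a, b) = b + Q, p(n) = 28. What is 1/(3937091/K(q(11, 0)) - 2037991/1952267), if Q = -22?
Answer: 2463760954/23056186561249 ≈ 0.00010686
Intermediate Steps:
q(a, b) = -22 + b (q(a, b) = b - 22 = -22 + b)
K(T) = 450 + T + 2*T/(28 + T) (K(T) = (450 + T) + (T + T)/(T + 28) = (450 + T) + (2*T)/(28 + T) = (450 + T) + 2*T/(28 + T) = 450 + T + 2*T/(28 + T))
1/(3937091/K(q(11, 0)) - 2037991/1952267) = 1/(3937091/(((12600 + (-22 + 0)² + 480*(-22 + 0))/(28 + (-22 + 0)))) - 2037991/1952267) = 1/(3937091/(((12600 + (-22)² + 480*(-22))/(28 - 22))) - 2037991*1/1952267) = 1/(3937091/(((12600 + 484 - 10560)/6)) - 2037991/1952267) = 1/(3937091/(((⅙)*2524)) - 2037991/1952267) = 1/(3937091/(1262/3) - 2037991/1952267) = 1/(3937091*(3/1262) - 2037991/1952267) = 1/(11811273/1262 - 2037991/1952267) = 1/(23056186561249/2463760954) = 2463760954/23056186561249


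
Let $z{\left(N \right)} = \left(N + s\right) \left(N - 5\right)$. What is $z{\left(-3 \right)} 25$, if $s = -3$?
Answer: $1200$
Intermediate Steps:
$z{\left(N \right)} = \left(-5 + N\right) \left(-3 + N\right)$ ($z{\left(N \right)} = \left(N - 3\right) \left(N - 5\right) = \left(-3 + N\right) \left(-5 + N\right) = \left(-5 + N\right) \left(-3 + N\right)$)
$z{\left(-3 \right)} 25 = \left(15 + \left(-3\right)^{2} - -24\right) 25 = \left(15 + 9 + 24\right) 25 = 48 \cdot 25 = 1200$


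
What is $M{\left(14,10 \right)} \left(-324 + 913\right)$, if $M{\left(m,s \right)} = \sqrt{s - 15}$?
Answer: $589 i \sqrt{5} \approx 1317.0 i$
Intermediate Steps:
$M{\left(m,s \right)} = \sqrt{-15 + s}$
$M{\left(14,10 \right)} \left(-324 + 913\right) = \sqrt{-15 + 10} \left(-324 + 913\right) = \sqrt{-5} \cdot 589 = i \sqrt{5} \cdot 589 = 589 i \sqrt{5}$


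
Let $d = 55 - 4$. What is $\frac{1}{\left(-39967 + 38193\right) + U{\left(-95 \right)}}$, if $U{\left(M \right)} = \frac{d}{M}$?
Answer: $- \frac{95}{168581} \approx -0.00056353$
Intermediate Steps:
$d = 51$ ($d = 55 - 4 = 51$)
$U{\left(M \right)} = \frac{51}{M}$
$\frac{1}{\left(-39967 + 38193\right) + U{\left(-95 \right)}} = \frac{1}{\left(-39967 + 38193\right) + \frac{51}{-95}} = \frac{1}{-1774 + 51 \left(- \frac{1}{95}\right)} = \frac{1}{-1774 - \frac{51}{95}} = \frac{1}{- \frac{168581}{95}} = - \frac{95}{168581}$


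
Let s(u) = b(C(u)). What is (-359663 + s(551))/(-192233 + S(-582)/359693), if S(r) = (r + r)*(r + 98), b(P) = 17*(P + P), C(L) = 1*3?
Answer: 129331574773/69144301093 ≈ 1.8705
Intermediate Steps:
C(L) = 3
b(P) = 34*P (b(P) = 17*(2*P) = 34*P)
S(r) = 2*r*(98 + r) (S(r) = (2*r)*(98 + r) = 2*r*(98 + r))
s(u) = 102 (s(u) = 34*3 = 102)
(-359663 + s(551))/(-192233 + S(-582)/359693) = (-359663 + 102)/(-192233 + (2*(-582)*(98 - 582))/359693) = -359561/(-192233 + (2*(-582)*(-484))*(1/359693)) = -359561/(-192233 + 563376*(1/359693)) = -359561/(-192233 + 563376/359693) = -359561/(-69144301093/359693) = -359561*(-359693/69144301093) = 129331574773/69144301093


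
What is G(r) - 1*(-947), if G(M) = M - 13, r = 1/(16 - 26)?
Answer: 9339/10 ≈ 933.90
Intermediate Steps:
r = -⅒ (r = 1/(-10) = -⅒ ≈ -0.10000)
G(M) = -13 + M
G(r) - 1*(-947) = (-13 - ⅒) - 1*(-947) = -131/10 + 947 = 9339/10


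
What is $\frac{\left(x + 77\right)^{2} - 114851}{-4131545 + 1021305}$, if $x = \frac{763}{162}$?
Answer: $\frac{567786295}{16325027712} \approx 0.03478$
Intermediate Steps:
$x = \frac{763}{162}$ ($x = 763 \cdot \frac{1}{162} = \frac{763}{162} \approx 4.7099$)
$\frac{\left(x + 77\right)^{2} - 114851}{-4131545 + 1021305} = \frac{\left(\frac{763}{162} + 77\right)^{2} - 114851}{-4131545 + 1021305} = \frac{\left(\frac{13237}{162}\right)^{2} - 114851}{-3110240} = \left(\frac{175218169}{26244} - 114851\right) \left(- \frac{1}{3110240}\right) = \left(- \frac{2838931475}{26244}\right) \left(- \frac{1}{3110240}\right) = \frac{567786295}{16325027712}$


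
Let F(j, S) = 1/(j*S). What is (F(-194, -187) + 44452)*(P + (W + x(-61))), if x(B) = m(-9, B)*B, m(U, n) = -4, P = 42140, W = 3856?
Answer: 2193176333520/1067 ≈ 2.0555e+9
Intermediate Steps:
F(j, S) = 1/(S*j)
x(B) = -4*B
(F(-194, -187) + 44452)*(P + (W + x(-61))) = (1/(-187*(-194)) + 44452)*(42140 + (3856 - 4*(-61))) = (-1/187*(-1/194) + 44452)*(42140 + (3856 + 244)) = (1/36278 + 44452)*(42140 + 4100) = (1612629657/36278)*46240 = 2193176333520/1067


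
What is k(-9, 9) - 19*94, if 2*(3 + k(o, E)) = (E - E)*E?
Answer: -1789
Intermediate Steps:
k(o, E) = -3 (k(o, E) = -3 + ((E - E)*E)/2 = -3 + (0*E)/2 = -3 + (1/2)*0 = -3 + 0 = -3)
k(-9, 9) - 19*94 = -3 - 19*94 = -3 - 1786 = -1789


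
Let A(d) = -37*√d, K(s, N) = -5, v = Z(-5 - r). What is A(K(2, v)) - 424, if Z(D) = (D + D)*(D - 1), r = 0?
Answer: -424 - 37*I*√5 ≈ -424.0 - 82.734*I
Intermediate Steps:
Z(D) = 2*D*(-1 + D) (Z(D) = (2*D)*(-1 + D) = 2*D*(-1 + D))
v = 60 (v = 2*(-5 - 1*0)*(-1 + (-5 - 1*0)) = 2*(-5 + 0)*(-1 + (-5 + 0)) = 2*(-5)*(-1 - 5) = 2*(-5)*(-6) = 60)
A(K(2, v)) - 424 = -37*I*√5 - 424 = -424 - 37*I*√5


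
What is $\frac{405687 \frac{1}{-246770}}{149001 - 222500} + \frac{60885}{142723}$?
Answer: $\frac{1104350347849251}{2588616751430290} \approx 0.42662$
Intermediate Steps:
$\frac{405687 \frac{1}{-246770}}{149001 - 222500} + \frac{60885}{142723} = \frac{405687 \left(- \frac{1}{246770}\right)}{-73499} + 60885 \cdot \frac{1}{142723} = \left(- \frac{405687}{246770}\right) \left(- \frac{1}{73499}\right) + \frac{60885}{142723} = \frac{405687}{18137348230} + \frac{60885}{142723} = \frac{1104350347849251}{2588616751430290}$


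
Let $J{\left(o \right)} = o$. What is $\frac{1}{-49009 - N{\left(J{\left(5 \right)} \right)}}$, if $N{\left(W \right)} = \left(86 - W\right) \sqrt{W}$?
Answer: $- \frac{49009}{2401849276} + \frac{81 \sqrt{5}}{2401849276} \approx -2.0329 \cdot 10^{-5}$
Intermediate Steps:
$N{\left(W \right)} = \sqrt{W} \left(86 - W\right)$
$\frac{1}{-49009 - N{\left(J{\left(5 \right)} \right)}} = \frac{1}{-49009 - \sqrt{5} \left(86 - 5\right)} = \frac{1}{-49009 - \sqrt{5} \cdot 81} = \frac{1}{-49009 - 81 \sqrt{5}}$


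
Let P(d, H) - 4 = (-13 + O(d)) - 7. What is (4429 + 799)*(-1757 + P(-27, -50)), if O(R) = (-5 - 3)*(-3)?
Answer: -9143772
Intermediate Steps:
O(R) = 24 (O(R) = -8*(-3) = 24)
P(d, H) = 8 (P(d, H) = 4 + ((-13 + 24) - 7) = 4 + (11 - 7) = 4 + 4 = 8)
(4429 + 799)*(-1757 + P(-27, -50)) = (4429 + 799)*(-1757 + 8) = 5228*(-1749) = -9143772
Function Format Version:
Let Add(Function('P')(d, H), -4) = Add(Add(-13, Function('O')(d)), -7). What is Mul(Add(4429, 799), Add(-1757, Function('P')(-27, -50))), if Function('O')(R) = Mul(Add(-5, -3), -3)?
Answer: -9143772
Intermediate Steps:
Function('O')(R) = 24 (Function('O')(R) = Mul(-8, -3) = 24)
Function('P')(d, H) = 8 (Function('P')(d, H) = Add(4, Add(Add(-13, 24), -7)) = Add(4, Add(11, -7)) = Add(4, 4) = 8)
Mul(Add(4429, 799), Add(-1757, Function('P')(-27, -50))) = Mul(Add(4429, 799), Add(-1757, 8)) = Mul(5228, -1749) = -9143772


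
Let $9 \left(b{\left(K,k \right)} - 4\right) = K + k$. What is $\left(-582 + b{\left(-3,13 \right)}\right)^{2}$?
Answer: $\frac{26956864}{81} \approx 3.328 \cdot 10^{5}$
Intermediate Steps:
$b{\left(K,k \right)} = 4 + \frac{K}{9} + \frac{k}{9}$ ($b{\left(K,k \right)} = 4 + \frac{K + k}{9} = 4 + \left(\frac{K}{9} + \frac{k}{9}\right) = 4 + \frac{K}{9} + \frac{k}{9}$)
$\left(-582 + b{\left(-3,13 \right)}\right)^{2} = \left(-582 + \left(4 + \frac{1}{9} \left(-3\right) + \frac{1}{9} \cdot 13\right)\right)^{2} = \left(-582 + \left(4 - \frac{1}{3} + \frac{13}{9}\right)\right)^{2} = \left(-582 + \frac{46}{9}\right)^{2} = \left(- \frac{5192}{9}\right)^{2} = \frac{26956864}{81}$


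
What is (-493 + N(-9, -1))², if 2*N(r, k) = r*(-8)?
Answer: 208849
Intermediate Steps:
N(r, k) = -4*r (N(r, k) = (r*(-8))/2 = (-8*r)/2 = -4*r)
(-493 + N(-9, -1))² = (-493 - 4*(-9))² = (-493 + 36)² = (-457)² = 208849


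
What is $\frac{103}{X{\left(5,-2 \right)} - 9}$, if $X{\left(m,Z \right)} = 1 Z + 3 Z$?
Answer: $- \frac{103}{17} \approx -6.0588$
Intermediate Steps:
$X{\left(m,Z \right)} = 4 Z$ ($X{\left(m,Z \right)} = Z + 3 Z = 4 Z$)
$\frac{103}{X{\left(5,-2 \right)} - 9} = \frac{103}{4 \left(-2\right) - 9} = \frac{103}{-8 - 9} = \frac{103}{-17} = 103 \left(- \frac{1}{17}\right) = - \frac{103}{17}$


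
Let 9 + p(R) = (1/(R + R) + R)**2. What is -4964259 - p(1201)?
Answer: -36963845005809/5769604 ≈ -6.4067e+6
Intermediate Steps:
p(R) = -9 + (R + 1/(2*R))**2 (p(R) = -9 + (1/(R + R) + R)**2 = -9 + (1/(2*R) + R)**2 = -9 + (R + 1/(2*R))**2)
-4964259 - p(1201) = -4964259 - (-8 + 1201**2 + (1/4)/1201**2) = -4964259 - (-8 + 1442401 + (1/4)*(1/1442401)) = -4964259 - (-8 + 1442401 + 1/5769604) = -4964259 - 1*8322036422373/5769604 = -4964259 - 8322036422373/5769604 = -36963845005809/5769604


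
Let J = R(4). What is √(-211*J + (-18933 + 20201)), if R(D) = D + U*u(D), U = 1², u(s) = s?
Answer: 2*I*√105 ≈ 20.494*I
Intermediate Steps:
U = 1
R(D) = 2*D (R(D) = D + 1*D = D + D = 2*D)
J = 8 (J = 2*4 = 8)
√(-211*J + (-18933 + 20201)) = √(-211*8 + (-18933 + 20201)) = √(-1688 + 1268) = √(-420) = 2*I*√105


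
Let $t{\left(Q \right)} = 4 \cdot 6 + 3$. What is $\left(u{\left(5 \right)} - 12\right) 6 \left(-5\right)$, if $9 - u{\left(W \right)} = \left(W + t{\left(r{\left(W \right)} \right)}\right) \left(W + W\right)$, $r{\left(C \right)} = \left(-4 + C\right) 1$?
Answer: $9690$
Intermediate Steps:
$r{\left(C \right)} = -4 + C$
$t{\left(Q \right)} = 27$ ($t{\left(Q \right)} = 24 + 3 = 27$)
$u{\left(W \right)} = 9 - 2 W \left(27 + W\right)$ ($u{\left(W \right)} = 9 - \left(W + 27\right) \left(W + W\right) = 9 - \left(27 + W\right) 2 W = 9 - 2 W \left(27 + W\right)$)
$\left(u{\left(5 \right)} - 12\right) 6 \left(-5\right) = \left(\left(9 - 270 - 2 \cdot 5^{2}\right) - 12\right) 6 \left(-5\right) = \left(\left(9 - 270 - 50\right) - 12\right) \left(-30\right) = \left(-311 - 12\right) \left(-30\right) = \left(-323\right) \left(-30\right) = 9690$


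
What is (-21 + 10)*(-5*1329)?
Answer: 73095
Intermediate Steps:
(-21 + 10)*(-5*1329) = -11*(-6645) = 73095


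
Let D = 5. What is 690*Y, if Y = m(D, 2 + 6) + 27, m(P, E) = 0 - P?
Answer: 15180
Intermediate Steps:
m(P, E) = -P
Y = 22 (Y = -1*5 + 27 = -5 + 27 = 22)
690*Y = 690*22 = 15180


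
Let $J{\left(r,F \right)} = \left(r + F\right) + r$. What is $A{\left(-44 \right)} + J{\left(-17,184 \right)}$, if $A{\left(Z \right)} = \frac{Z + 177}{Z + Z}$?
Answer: $\frac{13067}{88} \approx 148.49$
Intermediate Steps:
$J{\left(r,F \right)} = F + 2 r$ ($J{\left(r,F \right)} = \left(F + r\right) + r = F + 2 r$)
$A{\left(Z \right)} = \frac{177 + Z}{2 Z}$
$A{\left(-44 \right)} + J{\left(-17,184 \right)} = \frac{177 - 44}{2 \left(-44\right)} + \left(184 + 2 \left(-17\right)\right) = \frac{1}{2} \left(- \frac{1}{44}\right) 133 + \left(184 - 34\right) = - \frac{133}{88} + 150 = \frac{13067}{88}$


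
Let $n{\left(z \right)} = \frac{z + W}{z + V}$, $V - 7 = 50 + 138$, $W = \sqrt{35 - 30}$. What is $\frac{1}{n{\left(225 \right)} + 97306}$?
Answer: $\frac{858243645}{83512715893751} - \frac{21 \sqrt{5}}{83512715893751} \approx 1.0277 \cdot 10^{-5}$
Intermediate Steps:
$W = \sqrt{5} \approx 2.2361$
$V = 195$ ($V = 7 + \left(50 + 138\right) = 7 + 188 = 195$)
$n{\left(z \right)} = \frac{z + \sqrt{5}}{195 + z}$ ($n{\left(z \right)} = \frac{z + \sqrt{5}}{z + 195} = \frac{z + \sqrt{5}}{195 + z}$)
$\frac{1}{n{\left(225 \right)} + 97306} = \frac{1}{\frac{225 + \sqrt{5}}{195 + 225} + 97306} = \frac{1}{\frac{225 + \sqrt{5}}{420} + 97306} = \frac{1}{\left(\frac{15}{28} + \frac{\sqrt{5}}{420}\right) + 97306} = \frac{1}{\frac{2724583}{28} + \frac{\sqrt{5}}{420}}$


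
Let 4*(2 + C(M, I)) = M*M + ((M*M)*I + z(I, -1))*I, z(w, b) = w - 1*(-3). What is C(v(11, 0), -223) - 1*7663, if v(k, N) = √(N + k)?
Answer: 282715/2 ≈ 1.4136e+5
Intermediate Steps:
z(w, b) = 3 + w (z(w, b) = w + 3 = 3 + w)
C(M, I) = -2 + M²/4 + I*(3 + I + I*M²)/4 (C(M, I) = -2 + (M*M + ((M*M)*I + (3 + I))*I)/4 = -2 + (M² + (M²*I + (3 + I))*I)/4 = -2 + (M² + (I*M² + (3 + I))*I)/4 = -2 + (M² + (3 + I + I*M²)*I)/4 = -2 + (M² + I*(3 + I + I*M²))/4 = -2 + (M²/4 + I*(3 + I + I*M²)/4) = -2 + M²/4 + I*(3 + I + I*M²)/4)
C(v(11, 0), -223) - 1*7663 = (-2 + (√(0 + 11))²/4 + (¼)*(-223)*(3 - 223) + (¼)*(-223)²*(√(0 + 11))²) - 1*7663 = (-2 + (√11)²/4 + (¼)*(-223)*(-220) + (¼)*49729*(√11)²) - 7663 = (-2 + (¼)*11 + 12265 + (¼)*49729*11) - 7663 = (-2 + 11/4 + 12265 + 547019/4) - 7663 = 298041/2 - 7663 = 282715/2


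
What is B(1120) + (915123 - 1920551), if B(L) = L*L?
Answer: 248972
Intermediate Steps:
B(L) = L²
B(1120) + (915123 - 1920551) = 1120² + (915123 - 1920551) = 1254400 - 1005428 = 248972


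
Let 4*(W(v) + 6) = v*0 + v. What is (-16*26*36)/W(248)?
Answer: -1872/7 ≈ -267.43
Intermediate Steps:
W(v) = -6 + v/4 (W(v) = -6 + (v*0 + v)/4 = -6 + (0 + v)/4 = -6 + v/4)
(-16*26*36)/W(248) = (-16*26*36)/(-6 + (¼)*248) = (-416*36)/(-6 + 62) = -14976/56 = -14976*1/56 = -1872/7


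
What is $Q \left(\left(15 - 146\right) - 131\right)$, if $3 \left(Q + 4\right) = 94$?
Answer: $- \frac{21484}{3} \approx -7161.3$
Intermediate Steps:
$Q = \frac{82}{3}$ ($Q = -4 + \frac{1}{3} \cdot 94 = -4 + \frac{94}{3} = \frac{82}{3} \approx 27.333$)
$Q \left(\left(15 - 146\right) - 131\right) = \frac{82 \left(\left(15 - 146\right) - 131\right)}{3} = \frac{82 \left(-131 - 131\right)}{3} = \frac{82}{3} \left(-262\right) = - \frac{21484}{3}$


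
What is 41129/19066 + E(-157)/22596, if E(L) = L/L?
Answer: 464684975/215407668 ≈ 2.1572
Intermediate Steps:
E(L) = 1
41129/19066 + E(-157)/22596 = 41129/19066 + 1/22596 = 464684975/215407668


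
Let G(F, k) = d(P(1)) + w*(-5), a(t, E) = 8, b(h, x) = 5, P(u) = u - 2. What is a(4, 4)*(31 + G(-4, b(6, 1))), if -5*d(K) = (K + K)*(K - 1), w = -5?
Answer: 2208/5 ≈ 441.60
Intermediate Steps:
P(u) = -2 + u
d(K) = -2*K*(-1 + K)/5 (d(K) = -(K + K)*(K - 1)/5 = -2*K*(-1 + K)/5)
G(F, k) = 121/5 (G(F, k) = 2*(-2 + 1)*(1 - (-2 + 1))/5 - 5*(-5) = (⅖)*(-1)*(1 - 1*(-1)) + 25 = (⅖)*(-1)*(1 + 1) + 25 = (⅖)*(-1)*2 + 25 = -⅘ + 25 = 121/5)
a(4, 4)*(31 + G(-4, b(6, 1))) = 8*(31 + 121/5) = 8*(276/5) = 2208/5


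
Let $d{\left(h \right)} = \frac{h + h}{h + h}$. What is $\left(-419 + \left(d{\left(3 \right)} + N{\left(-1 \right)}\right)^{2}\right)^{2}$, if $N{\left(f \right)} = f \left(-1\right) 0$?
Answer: $174724$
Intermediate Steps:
$N{\left(f \right)} = 0$ ($N{\left(f \right)} = - f 0 = 0$)
$d{\left(h \right)} = 1$ ($d{\left(h \right)} = \frac{2 h}{2 h} = 2 h \frac{1}{2 h} = 1$)
$\left(-419 + \left(d{\left(3 \right)} + N{\left(-1 \right)}\right)^{2}\right)^{2} = \left(-419 + \left(1 + 0\right)^{2}\right)^{2} = \left(-419 + 1^{2}\right)^{2} = \left(-419 + 1\right)^{2} = \left(-418\right)^{2} = 174724$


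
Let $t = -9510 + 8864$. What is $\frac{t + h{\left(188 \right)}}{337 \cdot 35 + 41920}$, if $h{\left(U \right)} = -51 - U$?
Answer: $- \frac{59}{3581} \approx -0.016476$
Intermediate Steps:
$t = -646$
$\frac{t + h{\left(188 \right)}}{337 \cdot 35 + 41920} = \frac{-646 - 239}{337 \cdot 35 + 41920} = \frac{-646 - 239}{11795 + 41920} = \frac{-646 - 239}{53715} = \left(-885\right) \frac{1}{53715} = - \frac{59}{3581}$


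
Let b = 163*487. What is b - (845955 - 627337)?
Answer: -139237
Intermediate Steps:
b = 79381
b - (845955 - 627337) = 79381 - (845955 - 627337) = 79381 - 1*218618 = 79381 - 218618 = -139237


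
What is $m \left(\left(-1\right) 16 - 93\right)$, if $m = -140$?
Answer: $15260$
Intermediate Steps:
$m \left(\left(-1\right) 16 - 93\right) = - 140 \left(\left(-1\right) 16 - 93\right) = - 140 \left(-16 - 93\right) = \left(-140\right) \left(-109\right) = 15260$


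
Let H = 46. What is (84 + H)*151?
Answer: 19630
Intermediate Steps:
(84 + H)*151 = (84 + 46)*151 = 130*151 = 19630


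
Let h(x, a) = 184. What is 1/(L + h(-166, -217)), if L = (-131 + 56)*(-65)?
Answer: 1/5059 ≈ 0.00019767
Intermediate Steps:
L = 4875 (L = -75*(-65) = 4875)
1/(L + h(-166, -217)) = 1/(4875 + 184) = 1/5059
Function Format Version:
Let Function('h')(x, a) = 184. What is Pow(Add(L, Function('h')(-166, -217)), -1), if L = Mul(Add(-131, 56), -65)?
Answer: Rational(1, 5059) ≈ 0.00019767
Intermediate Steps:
L = 4875 (L = Mul(-75, -65) = 4875)
Pow(Add(L, Function('h')(-166, -217)), -1) = Pow(Add(4875, 184), -1) = Pow(5059, -1) = Rational(1, 5059)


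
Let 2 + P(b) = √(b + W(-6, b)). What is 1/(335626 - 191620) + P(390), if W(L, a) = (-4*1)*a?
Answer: -288011/144006 + 3*I*√130 ≈ -2.0 + 34.205*I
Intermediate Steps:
W(L, a) = -4*a
P(b) = -2 + √3*√(-b) (P(b) = -2 + √(b - 4*b) = -2 + √(-3*b) = -2 + √3*√(-b))
1/(335626 - 191620) + P(390) = 1/(335626 - 191620) + (-2 + √3*√(-1*390)) = 1/144006 + (-2 + √3*√(-390)) = 1/144006 + (-2 + √3*(I*√390)) = 1/144006 + (-2 + 3*I*√130) = -288011/144006 + 3*I*√130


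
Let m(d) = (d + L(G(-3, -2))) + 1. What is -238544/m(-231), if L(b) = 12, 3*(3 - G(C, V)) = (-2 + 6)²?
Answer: 119272/109 ≈ 1094.2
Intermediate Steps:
G(C, V) = -7/3 (G(C, V) = 3 - (-2 + 6)²/3 = 3 - ⅓*4² = 3 - ⅓*16 = 3 - 16/3 = -7/3)
m(d) = 13 + d (m(d) = (d + 12) + 1 = (12 + d) + 1 = 13 + d)
-238544/m(-231) = -238544/(13 - 231) = -238544/(-218) = -238544*(-1/218) = 119272/109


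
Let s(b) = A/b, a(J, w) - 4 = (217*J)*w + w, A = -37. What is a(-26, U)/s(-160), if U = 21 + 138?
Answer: -143506400/37 ≈ -3.8786e+6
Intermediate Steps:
U = 159
a(J, w) = 4 + w + 217*J*w (a(J, w) = 4 + ((217*J)*w + w) = 4 + (217*J*w + w) = 4 + (w + 217*J*w) = 4 + w + 217*J*w)
s(b) = -37/b
a(-26, U)/s(-160) = (4 + 159 + 217*(-26)*159)/((-37/(-160))) = (4 + 159 - 897078)/((-37*(-1/160))) = -896915/37/160 = -896915*160/37 = -143506400/37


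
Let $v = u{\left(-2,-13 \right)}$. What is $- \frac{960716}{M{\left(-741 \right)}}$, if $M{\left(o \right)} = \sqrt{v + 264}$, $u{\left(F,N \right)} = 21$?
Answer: $- \frac{50564 \sqrt{285}}{15} \approx -56908.0$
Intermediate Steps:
$v = 21$
$M{\left(o \right)} = \sqrt{285}$ ($M{\left(o \right)} = \sqrt{21 + 264} = \sqrt{285}$)
$- \frac{960716}{M{\left(-741 \right)}} = - \frac{960716}{\sqrt{285}} = - 960716 \frac{\sqrt{285}}{285} = - \frac{50564 \sqrt{285}}{15}$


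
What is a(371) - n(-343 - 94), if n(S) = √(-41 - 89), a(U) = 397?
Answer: 397 - I*√130 ≈ 397.0 - 11.402*I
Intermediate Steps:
n(S) = I*√130 (n(S) = √(-130) = I*√130)
a(371) - n(-343 - 94) = 397 - I*√130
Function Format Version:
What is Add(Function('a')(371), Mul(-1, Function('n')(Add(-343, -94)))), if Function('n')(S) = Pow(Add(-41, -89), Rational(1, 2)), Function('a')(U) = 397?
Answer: Add(397, Mul(-1, I, Pow(130, Rational(1, 2)))) ≈ Add(397.00, Mul(-11.402, I))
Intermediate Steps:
Function('n')(S) = Mul(I, Pow(130, Rational(1, 2))) (Function('n')(S) = Pow(-130, Rational(1, 2)) = Mul(I, Pow(130, Rational(1, 2))))
Add(Function('a')(371), Mul(-1, Function('n')(Add(-343, -94)))) = Add(397, Mul(-1, Mul(I, Pow(130, Rational(1, 2))))) = Add(397, Mul(-1, I, Pow(130, Rational(1, 2))))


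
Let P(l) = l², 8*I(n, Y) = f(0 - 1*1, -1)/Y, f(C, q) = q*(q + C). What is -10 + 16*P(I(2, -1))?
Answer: -9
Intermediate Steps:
f(C, q) = q*(C + q)
I(n, Y) = 1/(4*Y) (I(n, Y) = ((-((0 - 1*1) - 1))/Y)/8 = ((-((0 - 1) - 1))/Y)/8 = ((-(-1 - 1))/Y)/8 = ((-1*(-2))/Y)/8 = (2/Y)/8 = 1/(4*Y))
-10 + 16*P(I(2, -1)) = -10 + 16*((¼)/(-1))² = -10 + 16*((¼)*(-1))² = -10 + 16*(-¼)² = -10 + 16*(1/16) = -10 + 1 = -9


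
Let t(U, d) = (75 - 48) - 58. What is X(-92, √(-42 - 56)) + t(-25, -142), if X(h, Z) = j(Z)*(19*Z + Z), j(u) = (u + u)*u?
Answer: -31 - 27440*I*√2 ≈ -31.0 - 38806.0*I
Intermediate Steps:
j(u) = 2*u² (j(u) = (2*u)*u = 2*u²)
t(U, d) = -31 (t(U, d) = 27 - 58 = -31)
X(h, Z) = 40*Z³ (X(h, Z) = (2*Z²)*(19*Z + Z) = (2*Z²)*(20*Z) = 40*Z³)
X(-92, √(-42 - 56)) + t(-25, -142) = 40*(√(-42 - 56))³ - 31 = 40*(√(-98))³ - 31 = 40*(7*I*√2)³ - 31 = 40*(-686*I*√2) - 31 = -27440*I*√2 - 31 = -31 - 27440*I*√2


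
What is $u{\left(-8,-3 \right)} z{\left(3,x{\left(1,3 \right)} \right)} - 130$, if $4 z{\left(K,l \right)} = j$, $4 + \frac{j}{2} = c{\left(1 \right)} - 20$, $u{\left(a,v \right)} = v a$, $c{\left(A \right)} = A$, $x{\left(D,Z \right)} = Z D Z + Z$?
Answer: $-406$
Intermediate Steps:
$x{\left(D,Z \right)} = Z + D Z^{2}$ ($x{\left(D,Z \right)} = D Z Z + Z = D Z^{2} + Z = Z + D Z^{2}$)
$u{\left(a,v \right)} = a v$
$j = -46$ ($j = -8 + 2 \left(1 - 20\right) = -8 + 2 \left(-19\right) = -8 - 38 = -46$)
$z{\left(K,l \right)} = - \frac{23}{2}$ ($z{\left(K,l \right)} = \frac{1}{4} \left(-46\right) = - \frac{23}{2}$)
$u{\left(-8,-3 \right)} z{\left(3,x{\left(1,3 \right)} \right)} - 130 = \left(-8\right) \left(-3\right) \left(- \frac{23}{2}\right) - 130 = 24 \left(- \frac{23}{2}\right) - 130 = -276 - 130 = -406$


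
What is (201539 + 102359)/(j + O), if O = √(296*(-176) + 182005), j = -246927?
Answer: -12506770241/10162135570 - 151949*√129909/30486406710 ≈ -1.2325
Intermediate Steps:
O = √129909 (O = √(-52096 + 182005) = √129909 ≈ 360.43)
(201539 + 102359)/(j + O) = (201539 + 102359)/(-246927 + √129909) = 303898/(-246927 + √129909)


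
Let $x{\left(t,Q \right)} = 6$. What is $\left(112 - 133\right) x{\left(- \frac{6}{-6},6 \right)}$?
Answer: $-126$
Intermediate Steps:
$\left(112 - 133\right) x{\left(- \frac{6}{-6},6 \right)} = \left(112 - 133\right) 6 = \left(-21\right) 6 = -126$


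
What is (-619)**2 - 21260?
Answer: 361901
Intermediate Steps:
(-619)**2 - 21260 = 383161 - 21260 = 361901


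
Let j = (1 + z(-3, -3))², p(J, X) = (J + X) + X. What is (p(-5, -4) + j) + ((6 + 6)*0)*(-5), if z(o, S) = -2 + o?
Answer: 3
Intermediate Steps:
p(J, X) = J + 2*X
j = 16 (j = (1 + (-2 - 3))² = (1 - 5)² = (-4)² = 16)
(p(-5, -4) + j) + ((6 + 6)*0)*(-5) = ((-5 + 2*(-4)) + 16) + ((6 + 6)*0)*(-5) = ((-5 - 8) + 16) + (12*0)*(-5) = (-13 + 16) + 0*(-5) = 3 + 0 = 3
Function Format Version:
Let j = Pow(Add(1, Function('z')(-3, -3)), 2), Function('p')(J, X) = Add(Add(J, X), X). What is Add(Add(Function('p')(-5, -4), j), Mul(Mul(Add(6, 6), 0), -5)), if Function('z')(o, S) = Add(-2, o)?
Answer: 3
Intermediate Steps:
Function('p')(J, X) = Add(J, Mul(2, X))
j = 16 (j = Pow(Add(1, Add(-2, -3)), 2) = Pow(Add(1, -5), 2) = Pow(-4, 2) = 16)
Add(Add(Function('p')(-5, -4), j), Mul(Mul(Add(6, 6), 0), -5)) = Add(Add(Add(-5, Mul(2, -4)), 16), Mul(Mul(Add(6, 6), 0), -5)) = Add(Add(Add(-5, -8), 16), Mul(Mul(12, 0), -5)) = Add(Add(-13, 16), Mul(0, -5)) = Add(3, 0) = 3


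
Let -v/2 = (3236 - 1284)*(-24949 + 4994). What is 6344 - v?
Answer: -77897976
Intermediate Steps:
v = 77904320 (v = -2*(3236 - 1284)*(-24949 + 4994) = -3904*(-19955) = -2*(-38952160) = 77904320)
6344 - v = 6344 - 1*77904320 = 6344 - 77904320 = -77897976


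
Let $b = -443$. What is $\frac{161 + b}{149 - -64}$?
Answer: $- \frac{94}{71} \approx -1.3239$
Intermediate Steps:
$\frac{161 + b}{149 - -64} = \frac{161 - 443}{149 - -64} = - \frac{282}{149 + \left(-33 + 97\right)} = - \frac{282}{149 + 64} = - \frac{282}{213} = \left(-282\right) \frac{1}{213} = - \frac{94}{71}$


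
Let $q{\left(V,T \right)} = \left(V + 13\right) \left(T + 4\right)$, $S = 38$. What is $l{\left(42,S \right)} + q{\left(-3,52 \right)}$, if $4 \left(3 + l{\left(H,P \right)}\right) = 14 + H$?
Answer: $571$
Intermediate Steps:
$l{\left(H,P \right)} = \frac{1}{2} + \frac{H}{4}$ ($l{\left(H,P \right)} = -3 + \frac{14 + H}{4} = -3 + \left(\frac{7}{2} + \frac{H}{4}\right) = \frac{1}{2} + \frac{H}{4}$)
$q{\left(V,T \right)} = \left(4 + T\right) \left(13 + V\right)$ ($q{\left(V,T \right)} = \left(13 + V\right) \left(4 + T\right) = \left(4 + T\right) \left(13 + V\right)$)
$l{\left(42,S \right)} + q{\left(-3,52 \right)} = \left(\frac{1}{2} + \frac{1}{4} \cdot 42\right) + \left(52 + 4 \left(-3\right) + 13 \cdot 52 + 52 \left(-3\right)\right) = \left(\frac{1}{2} + \frac{21}{2}\right) + \left(52 - 12 + 676 - 156\right) = 11 + 560 = 571$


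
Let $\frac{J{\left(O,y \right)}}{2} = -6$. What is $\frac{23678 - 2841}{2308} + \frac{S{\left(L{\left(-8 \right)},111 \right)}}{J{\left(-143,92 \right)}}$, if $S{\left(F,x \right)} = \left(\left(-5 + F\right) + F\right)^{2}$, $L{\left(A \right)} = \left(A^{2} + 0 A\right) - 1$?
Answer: $- \frac{4192673}{3462} \approx -1211.1$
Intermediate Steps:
$J{\left(O,y \right)} = -12$ ($J{\left(O,y \right)} = 2 \left(-6\right) = -12$)
$L{\left(A \right)} = -1 + A^{2}$ ($L{\left(A \right)} = \left(A^{2} + 0\right) - 1 = A^{2} - 1 = -1 + A^{2}$)
$S{\left(F,x \right)} = \left(-5 + 2 F\right)^{2}$
$\frac{23678 - 2841}{2308} + \frac{S{\left(L{\left(-8 \right)},111 \right)}}{J{\left(-143,92 \right)}} = \frac{23678 - 2841}{2308} + \frac{\left(-5 + 2 \left(-1 + \left(-8\right)^{2}\right)\right)^{2}}{-12} = 20837 \cdot \frac{1}{2308} + \left(-5 + 2 \left(-1 + 64\right)\right)^{2} \left(- \frac{1}{12}\right) = \frac{20837}{2308} + \left(-5 + 2 \cdot 63\right)^{2} \left(- \frac{1}{12}\right) = \frac{20837}{2308} + \left(-5 + 126\right)^{2} \left(- \frac{1}{12}\right) = \frac{20837}{2308} + 121^{2} \left(- \frac{1}{12}\right) = \frac{20837}{2308} + 14641 \left(- \frac{1}{12}\right) = \frac{20837}{2308} - \frac{14641}{12} = - \frac{4192673}{3462}$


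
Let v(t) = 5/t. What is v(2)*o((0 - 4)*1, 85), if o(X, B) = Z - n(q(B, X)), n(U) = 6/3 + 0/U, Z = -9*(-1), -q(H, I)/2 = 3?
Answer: 35/2 ≈ 17.500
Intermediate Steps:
q(H, I) = -6 (q(H, I) = -2*3 = -6)
Z = 9
n(U) = 2 (n(U) = 6*(1/3) + 0 = 2 + 0 = 2)
o(X, B) = 7 (o(X, B) = 9 - 1*2 = 9 - 2 = 7)
v(2)*o((0 - 4)*1, 85) = (5/2)*7 = 35/2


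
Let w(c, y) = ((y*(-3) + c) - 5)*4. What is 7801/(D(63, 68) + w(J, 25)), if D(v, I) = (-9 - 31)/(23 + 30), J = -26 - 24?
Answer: -413453/27600 ≈ -14.980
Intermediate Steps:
J = -50
D(v, I) = -40/53
w(c, y) = -20 - 12*y + 4*c (w(c, y) = ((-3*y + c) - 5)*4 = ((c - 3*y) - 5)*4 = (-5 + c - 3*y)*4 = -20 - 12*y + 4*c)
7801/(D(63, 68) + w(J, 25)) = 7801/(-40/53 + (-20 - 12*25 + 4*(-50))) = 7801/(-40/53 + (-20 - 300 - 200)) = 7801/(-40/53 - 520) = 7801/(-27600/53) = 7801*(-53/27600) = -413453/27600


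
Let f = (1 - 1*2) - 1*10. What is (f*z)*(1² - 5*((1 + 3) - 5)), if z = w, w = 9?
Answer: -594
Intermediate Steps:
z = 9
f = -11 (f = (1 - 2) - 10 = -1 - 10 = -11)
(f*z)*(1² - 5*((1 + 3) - 5)) = (-11*9)*(1² - 5*((1 + 3) - 5)) = -99*(1 - 5*(4 - 5)) = -99*(1 - 5*(-1)) = -99*(1 + 5) = -99*6 = -594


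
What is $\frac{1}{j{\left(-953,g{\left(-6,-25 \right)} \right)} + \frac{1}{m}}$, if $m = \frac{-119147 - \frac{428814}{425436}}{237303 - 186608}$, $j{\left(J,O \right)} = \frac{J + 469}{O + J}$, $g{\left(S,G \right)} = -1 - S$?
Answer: $\frac{2002249150287}{170329964981} \approx 11.755$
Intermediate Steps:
$j{\left(J,O \right)} = \frac{469 + J}{J + O}$
$m = - \frac{8448308651}{3594579670}$ ($m = \frac{-119147 - \frac{71469}{70906}}{50695} = \left(-119147 - \frac{71469}{70906}\right) \frac{1}{50695} = \left(- \frac{8448308651}{70906}\right) \frac{1}{50695} = - \frac{8448308651}{3594579670} \approx -2.3503$)
$\frac{1}{j{\left(-953,g{\left(-6,-25 \right)} \right)} + \frac{1}{m}} = \frac{1}{\frac{469 - 953}{-953 - -5} + \frac{1}{- \frac{8448308651}{3594579670}}} = \frac{1}{\frac{1}{-953 + \left(-1 + 6\right)} \left(-484\right) - \frac{3594579670}{8448308651}} = \frac{1}{\frac{1}{-953 + 5} \left(-484\right) - \frac{3594579670}{8448308651}} = \frac{1}{\frac{1}{-948} \left(-484\right) - \frac{3594579670}{8448308651}} = \frac{1}{\left(- \frac{1}{948}\right) \left(-484\right) - \frac{3594579670}{8448308651}} = \frac{1}{\frac{121}{237} - \frac{3594579670}{8448308651}} = \frac{1}{\frac{170329964981}{2002249150287}} = \frac{2002249150287}{170329964981}$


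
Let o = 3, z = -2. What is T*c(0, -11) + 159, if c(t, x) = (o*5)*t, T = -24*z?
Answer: 159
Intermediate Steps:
T = 48 (T = -24*(-2) = 48)
c(t, x) = 15*t (c(t, x) = (3*5)*t = 15*t)
T*c(0, -11) + 159 = 48*(15*0) + 159 = 48*0 + 159 = 0 + 159 = 159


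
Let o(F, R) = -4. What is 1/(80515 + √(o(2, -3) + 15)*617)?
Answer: 80515/6478477646 - 617*√11/6478477646 ≈ 1.2112e-5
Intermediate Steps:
1/(80515 + √(o(2, -3) + 15)*617) = 1/(80515 + √(-4 + 15)*617) = 1/(80515 + √11*617) = 1/(80515 + 617*√11)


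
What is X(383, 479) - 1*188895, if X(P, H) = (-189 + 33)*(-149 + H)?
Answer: -240375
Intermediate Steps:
X(P, H) = 23244 - 156*H (X(P, H) = -156*(-149 + H) = 23244 - 156*H)
X(383, 479) - 1*188895 = (23244 - 156*479) - 1*188895 = (23244 - 74724) - 188895 = -51480 - 188895 = -240375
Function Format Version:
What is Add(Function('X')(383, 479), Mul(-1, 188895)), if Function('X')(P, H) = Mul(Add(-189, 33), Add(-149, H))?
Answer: -240375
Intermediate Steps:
Function('X')(P, H) = Add(23244, Mul(-156, H)) (Function('X')(P, H) = Mul(-156, Add(-149, H)) = Add(23244, Mul(-156, H)))
Add(Function('X')(383, 479), Mul(-1, 188895)) = Add(Add(23244, Mul(-156, 479)), Mul(-1, 188895)) = Add(Add(23244, -74724), -188895) = Add(-51480, -188895) = -240375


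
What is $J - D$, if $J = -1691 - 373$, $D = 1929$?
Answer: $-3993$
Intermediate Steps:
$J = -2064$ ($J = -1691 - 373 = -2064$)
$J - D = -2064 - 1929 = -3993$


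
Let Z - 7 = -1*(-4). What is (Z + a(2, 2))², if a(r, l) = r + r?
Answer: 225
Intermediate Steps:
Z = 11 (Z = 7 - 1*(-4) = 7 + 4 = 11)
a(r, l) = 2*r
(Z + a(2, 2))² = (11 + 2*2)² = (11 + 4)² = 15² = 225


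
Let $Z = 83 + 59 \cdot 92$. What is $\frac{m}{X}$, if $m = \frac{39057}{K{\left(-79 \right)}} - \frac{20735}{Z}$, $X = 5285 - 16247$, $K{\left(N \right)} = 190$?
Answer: $- \frac{2744201}{149067540} \approx -0.018409$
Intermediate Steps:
$Z = 5511$ ($Z = 83 + 5428 = 5511$)
$X = -10962$
$m = \frac{19209407}{95190}$ ($m = \frac{39057}{190} - \frac{20735}{5511} = 39057 \cdot \frac{1}{190} - \frac{1885}{501} = \frac{39057}{190} - \frac{1885}{501} = \frac{19209407}{95190} \approx 201.8$)
$\frac{m}{X} = \frac{19209407}{95190 \left(-10962\right)} = \frac{19209407}{95190} \left(- \frac{1}{10962}\right) = - \frac{2744201}{149067540}$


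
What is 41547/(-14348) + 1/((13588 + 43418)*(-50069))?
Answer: -59292417832903/20476270512036 ≈ -2.8957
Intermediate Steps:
41547/(-14348) + 1/((13588 + 43418)*(-50069)) = 41547*(-1/14348) - 1/50069/57006 = -41547/14348 + (1/57006)*(-1/50069) = -41547/14348 - 1/2854233414 = -59292417832903/20476270512036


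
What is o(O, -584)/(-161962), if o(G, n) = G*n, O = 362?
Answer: 105704/80981 ≈ 1.3053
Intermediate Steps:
o(O, -584)/(-161962) = (362*(-584))/(-161962) = -211408*(-1/161962) = 105704/80981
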